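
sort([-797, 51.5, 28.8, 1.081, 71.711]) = [-797, 1.081, 28.8, 51.5, 71.711]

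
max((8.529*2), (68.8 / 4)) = 17.2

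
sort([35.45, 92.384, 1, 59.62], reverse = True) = [92.384, 59.62, 35.45, 1]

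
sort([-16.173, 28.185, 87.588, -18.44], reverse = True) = [87.588, 28.185, -16.173, -18.44]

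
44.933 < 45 True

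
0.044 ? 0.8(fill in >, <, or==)<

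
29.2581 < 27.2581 False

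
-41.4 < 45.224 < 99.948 True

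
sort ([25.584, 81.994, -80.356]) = [-80.356, 25.584, 81.994]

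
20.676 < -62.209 False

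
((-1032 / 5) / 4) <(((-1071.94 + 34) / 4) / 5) False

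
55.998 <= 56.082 True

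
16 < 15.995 False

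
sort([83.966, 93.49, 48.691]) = [48.691, 83.966, 93.49]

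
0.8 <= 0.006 False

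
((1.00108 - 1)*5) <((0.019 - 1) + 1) True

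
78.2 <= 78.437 True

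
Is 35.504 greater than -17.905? Yes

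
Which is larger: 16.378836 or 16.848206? 16.848206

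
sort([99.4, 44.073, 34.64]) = [34.64, 44.073, 99.4]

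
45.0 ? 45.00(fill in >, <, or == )==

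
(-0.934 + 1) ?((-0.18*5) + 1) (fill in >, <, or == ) <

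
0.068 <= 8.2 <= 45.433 True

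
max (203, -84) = 203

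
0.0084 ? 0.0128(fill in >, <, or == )<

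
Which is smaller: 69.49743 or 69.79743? 69.49743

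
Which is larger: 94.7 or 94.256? 94.7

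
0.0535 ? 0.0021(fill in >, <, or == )>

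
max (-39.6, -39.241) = -39.241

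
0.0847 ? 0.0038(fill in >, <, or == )>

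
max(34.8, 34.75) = 34.8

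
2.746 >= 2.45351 True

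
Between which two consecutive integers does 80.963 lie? 80 and 81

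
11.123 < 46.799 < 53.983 True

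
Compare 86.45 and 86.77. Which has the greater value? 86.77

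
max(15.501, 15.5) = 15.501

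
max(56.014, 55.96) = 56.014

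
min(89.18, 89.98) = 89.18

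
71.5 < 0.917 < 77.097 False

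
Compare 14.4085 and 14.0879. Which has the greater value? 14.4085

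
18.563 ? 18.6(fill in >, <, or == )<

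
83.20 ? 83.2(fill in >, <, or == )==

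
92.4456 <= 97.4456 True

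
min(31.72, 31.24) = 31.24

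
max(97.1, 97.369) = 97.369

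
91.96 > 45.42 True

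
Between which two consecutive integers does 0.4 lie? 0 and 1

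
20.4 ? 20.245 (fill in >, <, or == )>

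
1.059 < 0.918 False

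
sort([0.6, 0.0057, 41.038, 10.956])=[0.0057, 0.6, 10.956, 41.038]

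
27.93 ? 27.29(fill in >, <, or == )>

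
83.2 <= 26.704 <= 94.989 False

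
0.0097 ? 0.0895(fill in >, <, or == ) <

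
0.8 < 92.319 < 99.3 True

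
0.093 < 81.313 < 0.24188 False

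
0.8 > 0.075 True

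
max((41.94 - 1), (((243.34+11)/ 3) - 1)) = 83.78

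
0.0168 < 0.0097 False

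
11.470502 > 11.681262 False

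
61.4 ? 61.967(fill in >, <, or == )<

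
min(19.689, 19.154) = 19.154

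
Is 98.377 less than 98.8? Yes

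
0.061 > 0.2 False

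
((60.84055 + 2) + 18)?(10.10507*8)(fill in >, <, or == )<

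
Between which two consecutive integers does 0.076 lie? 0 and 1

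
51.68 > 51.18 True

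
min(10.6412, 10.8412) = 10.6412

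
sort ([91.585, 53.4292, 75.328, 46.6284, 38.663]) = [38.663, 46.6284, 53.4292, 75.328, 91.585]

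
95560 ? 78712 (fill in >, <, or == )>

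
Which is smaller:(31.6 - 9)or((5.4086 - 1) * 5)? ((5.4086 - 1) * 5)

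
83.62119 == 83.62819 False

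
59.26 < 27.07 False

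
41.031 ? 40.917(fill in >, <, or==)>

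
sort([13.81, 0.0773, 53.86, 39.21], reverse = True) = [53.86, 39.21, 13.81, 0.0773]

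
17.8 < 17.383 False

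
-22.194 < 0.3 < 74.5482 True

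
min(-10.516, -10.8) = -10.8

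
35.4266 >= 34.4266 True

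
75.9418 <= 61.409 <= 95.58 False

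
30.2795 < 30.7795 True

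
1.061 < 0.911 False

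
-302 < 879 True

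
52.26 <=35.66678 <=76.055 False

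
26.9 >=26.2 True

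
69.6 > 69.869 False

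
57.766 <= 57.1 False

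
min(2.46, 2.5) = 2.46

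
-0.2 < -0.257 False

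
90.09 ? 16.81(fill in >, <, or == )>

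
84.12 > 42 True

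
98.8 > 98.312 True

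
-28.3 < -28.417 False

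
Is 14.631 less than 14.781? Yes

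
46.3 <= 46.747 True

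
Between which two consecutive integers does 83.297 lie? 83 and 84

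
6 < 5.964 False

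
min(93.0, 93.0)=93.0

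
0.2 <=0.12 False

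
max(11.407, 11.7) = 11.7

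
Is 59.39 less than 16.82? No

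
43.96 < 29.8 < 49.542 False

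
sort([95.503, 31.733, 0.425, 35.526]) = [0.425, 31.733, 35.526, 95.503]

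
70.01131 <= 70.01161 True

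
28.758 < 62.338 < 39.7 False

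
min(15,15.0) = 15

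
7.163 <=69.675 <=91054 True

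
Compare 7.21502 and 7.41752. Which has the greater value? 7.41752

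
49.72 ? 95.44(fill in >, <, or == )<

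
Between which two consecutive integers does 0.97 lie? 0 and 1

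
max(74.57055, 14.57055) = 74.57055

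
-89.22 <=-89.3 False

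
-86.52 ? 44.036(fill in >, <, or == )<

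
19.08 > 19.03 True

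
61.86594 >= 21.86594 True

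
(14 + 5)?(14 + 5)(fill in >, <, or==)==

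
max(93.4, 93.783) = 93.783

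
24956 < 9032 False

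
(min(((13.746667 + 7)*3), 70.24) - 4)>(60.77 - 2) False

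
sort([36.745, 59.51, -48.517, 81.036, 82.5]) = [-48.517, 36.745, 59.51, 81.036, 82.5]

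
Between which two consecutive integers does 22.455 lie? 22 and 23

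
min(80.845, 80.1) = 80.1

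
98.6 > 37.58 True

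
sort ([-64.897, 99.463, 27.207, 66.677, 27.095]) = [-64.897, 27.095, 27.207, 66.677, 99.463]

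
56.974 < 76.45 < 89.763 True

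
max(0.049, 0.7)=0.7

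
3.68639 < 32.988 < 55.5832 True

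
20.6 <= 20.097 False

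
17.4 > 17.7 False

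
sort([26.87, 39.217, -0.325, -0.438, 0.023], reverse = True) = [39.217, 26.87, 0.023, -0.325, -0.438]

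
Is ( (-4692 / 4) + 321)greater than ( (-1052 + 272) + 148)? No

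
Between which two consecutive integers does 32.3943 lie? 32 and 33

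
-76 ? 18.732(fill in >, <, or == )<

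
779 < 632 False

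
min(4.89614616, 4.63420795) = 4.63420795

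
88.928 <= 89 True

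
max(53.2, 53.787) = 53.787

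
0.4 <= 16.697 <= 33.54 True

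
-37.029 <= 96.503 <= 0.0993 False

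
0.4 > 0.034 True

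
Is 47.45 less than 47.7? Yes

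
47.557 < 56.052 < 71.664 True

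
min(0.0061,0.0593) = 0.0061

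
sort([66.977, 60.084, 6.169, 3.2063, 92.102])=[3.2063, 6.169, 60.084, 66.977, 92.102]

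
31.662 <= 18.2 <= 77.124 False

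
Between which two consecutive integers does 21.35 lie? 21 and 22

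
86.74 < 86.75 True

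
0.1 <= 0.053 False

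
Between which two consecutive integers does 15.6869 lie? 15 and 16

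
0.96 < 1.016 True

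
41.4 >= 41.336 True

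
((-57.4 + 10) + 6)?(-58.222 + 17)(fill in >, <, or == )<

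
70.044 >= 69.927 True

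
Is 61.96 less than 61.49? No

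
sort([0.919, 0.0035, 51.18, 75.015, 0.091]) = [0.0035, 0.091, 0.919, 51.18, 75.015]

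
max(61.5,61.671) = 61.671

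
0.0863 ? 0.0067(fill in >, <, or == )>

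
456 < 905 True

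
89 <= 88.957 False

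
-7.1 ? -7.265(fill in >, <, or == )>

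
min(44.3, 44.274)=44.274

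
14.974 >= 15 False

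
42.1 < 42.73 True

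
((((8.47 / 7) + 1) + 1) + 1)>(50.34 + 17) False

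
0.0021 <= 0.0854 True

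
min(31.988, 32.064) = 31.988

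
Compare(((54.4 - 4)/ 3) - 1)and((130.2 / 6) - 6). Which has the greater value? (((54.4 - 4)/ 3) - 1)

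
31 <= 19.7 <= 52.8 False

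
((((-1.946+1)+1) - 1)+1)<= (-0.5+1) True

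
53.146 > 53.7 False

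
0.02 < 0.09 True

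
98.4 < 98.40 False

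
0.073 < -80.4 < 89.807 False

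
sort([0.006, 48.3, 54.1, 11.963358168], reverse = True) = [54.1, 48.3, 11.963358168, 0.006]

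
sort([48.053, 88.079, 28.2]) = [28.2, 48.053, 88.079]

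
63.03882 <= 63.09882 True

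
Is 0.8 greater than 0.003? Yes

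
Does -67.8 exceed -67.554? No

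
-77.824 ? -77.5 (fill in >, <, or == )<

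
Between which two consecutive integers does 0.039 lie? 0 and 1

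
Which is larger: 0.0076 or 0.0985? 0.0985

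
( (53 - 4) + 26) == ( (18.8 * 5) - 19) True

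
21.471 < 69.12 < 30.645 False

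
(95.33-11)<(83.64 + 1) True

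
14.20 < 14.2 False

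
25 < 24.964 False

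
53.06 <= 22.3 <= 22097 False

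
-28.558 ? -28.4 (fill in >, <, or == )<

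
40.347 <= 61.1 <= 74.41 True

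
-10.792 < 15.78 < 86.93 True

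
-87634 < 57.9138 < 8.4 False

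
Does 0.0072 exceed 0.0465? No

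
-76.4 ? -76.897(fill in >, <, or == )>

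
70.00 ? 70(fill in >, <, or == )==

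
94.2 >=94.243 False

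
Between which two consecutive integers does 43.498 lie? 43 and 44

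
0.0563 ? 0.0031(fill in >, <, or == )>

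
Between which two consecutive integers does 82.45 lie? 82 and 83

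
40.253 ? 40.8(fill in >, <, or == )<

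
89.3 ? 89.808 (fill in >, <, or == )<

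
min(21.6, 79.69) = 21.6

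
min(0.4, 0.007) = 0.007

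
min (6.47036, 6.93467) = 6.47036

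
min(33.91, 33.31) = 33.31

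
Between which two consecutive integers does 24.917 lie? 24 and 25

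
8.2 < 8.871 True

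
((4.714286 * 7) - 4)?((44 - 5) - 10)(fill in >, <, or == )>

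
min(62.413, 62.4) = 62.4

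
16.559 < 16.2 False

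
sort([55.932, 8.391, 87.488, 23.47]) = [8.391, 23.47, 55.932, 87.488]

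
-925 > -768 False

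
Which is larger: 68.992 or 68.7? 68.992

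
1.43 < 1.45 True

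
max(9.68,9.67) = 9.68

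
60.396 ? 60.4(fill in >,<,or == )<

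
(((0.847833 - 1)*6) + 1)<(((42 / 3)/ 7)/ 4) True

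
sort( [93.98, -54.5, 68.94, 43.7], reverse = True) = [93.98, 68.94, 43.7, -54.5]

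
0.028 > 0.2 False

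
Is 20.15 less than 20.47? Yes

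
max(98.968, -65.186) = 98.968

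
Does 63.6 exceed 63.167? Yes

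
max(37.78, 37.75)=37.78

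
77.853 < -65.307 False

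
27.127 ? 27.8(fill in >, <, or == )<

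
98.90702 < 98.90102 False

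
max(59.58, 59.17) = 59.58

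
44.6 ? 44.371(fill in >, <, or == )>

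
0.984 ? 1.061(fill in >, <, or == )<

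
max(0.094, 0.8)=0.8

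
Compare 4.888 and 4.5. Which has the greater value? 4.888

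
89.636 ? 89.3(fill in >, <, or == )>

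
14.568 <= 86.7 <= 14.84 False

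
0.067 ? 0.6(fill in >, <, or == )<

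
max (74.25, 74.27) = 74.27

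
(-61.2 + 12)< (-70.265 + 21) False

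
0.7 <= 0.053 False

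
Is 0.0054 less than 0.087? Yes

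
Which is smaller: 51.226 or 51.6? 51.226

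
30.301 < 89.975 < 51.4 False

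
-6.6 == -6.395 False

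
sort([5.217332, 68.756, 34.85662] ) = [5.217332, 34.85662, 68.756]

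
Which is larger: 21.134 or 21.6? 21.6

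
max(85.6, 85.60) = 85.60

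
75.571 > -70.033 True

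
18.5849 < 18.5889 True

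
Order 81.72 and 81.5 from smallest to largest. 81.5, 81.72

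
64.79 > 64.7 True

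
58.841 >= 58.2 True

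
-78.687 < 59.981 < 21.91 False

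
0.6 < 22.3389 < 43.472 True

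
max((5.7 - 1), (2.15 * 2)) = 4.7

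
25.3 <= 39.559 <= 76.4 True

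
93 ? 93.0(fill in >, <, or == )==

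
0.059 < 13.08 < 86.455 True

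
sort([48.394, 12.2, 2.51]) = [2.51, 12.2, 48.394]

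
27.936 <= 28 True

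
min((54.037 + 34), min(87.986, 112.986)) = 87.986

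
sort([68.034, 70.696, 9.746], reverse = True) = [70.696, 68.034, 9.746]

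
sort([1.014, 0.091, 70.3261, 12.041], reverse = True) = [70.3261, 12.041, 1.014, 0.091]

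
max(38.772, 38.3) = 38.772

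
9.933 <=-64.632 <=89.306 False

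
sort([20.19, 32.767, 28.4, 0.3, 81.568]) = [0.3, 20.19, 28.4, 32.767, 81.568]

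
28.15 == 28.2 False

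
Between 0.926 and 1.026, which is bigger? 1.026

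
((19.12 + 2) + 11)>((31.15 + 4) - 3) False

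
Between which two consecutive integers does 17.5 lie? 17 and 18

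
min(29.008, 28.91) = 28.91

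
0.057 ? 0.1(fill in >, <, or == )<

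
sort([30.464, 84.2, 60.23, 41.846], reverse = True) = [84.2, 60.23, 41.846, 30.464]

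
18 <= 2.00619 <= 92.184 False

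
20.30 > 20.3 False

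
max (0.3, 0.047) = 0.3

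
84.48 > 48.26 True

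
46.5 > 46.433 True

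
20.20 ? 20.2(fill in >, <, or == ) ==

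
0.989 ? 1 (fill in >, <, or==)<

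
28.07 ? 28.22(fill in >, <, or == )<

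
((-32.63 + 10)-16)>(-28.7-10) True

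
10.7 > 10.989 False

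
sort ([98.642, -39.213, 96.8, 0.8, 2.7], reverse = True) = [98.642, 96.8, 2.7, 0.8, -39.213]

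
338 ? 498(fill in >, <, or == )<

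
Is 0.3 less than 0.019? No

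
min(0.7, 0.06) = 0.06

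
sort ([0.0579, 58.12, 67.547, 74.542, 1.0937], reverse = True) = [74.542, 67.547, 58.12, 1.0937, 0.0579]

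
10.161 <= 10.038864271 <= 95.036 False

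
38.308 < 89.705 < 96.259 True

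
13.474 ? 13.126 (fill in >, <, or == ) >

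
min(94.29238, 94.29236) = 94.29236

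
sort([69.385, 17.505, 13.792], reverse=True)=[69.385, 17.505, 13.792]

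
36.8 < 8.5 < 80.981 False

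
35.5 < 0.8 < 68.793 False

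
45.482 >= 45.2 True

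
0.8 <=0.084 False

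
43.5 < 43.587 True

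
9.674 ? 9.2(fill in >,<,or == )>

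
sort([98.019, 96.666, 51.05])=[51.05, 96.666, 98.019]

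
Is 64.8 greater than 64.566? Yes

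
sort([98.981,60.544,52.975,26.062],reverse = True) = [98.981,60.544,52.975,26.062]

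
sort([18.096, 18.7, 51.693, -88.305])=[-88.305, 18.096, 18.7, 51.693]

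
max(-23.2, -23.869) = -23.2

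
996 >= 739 True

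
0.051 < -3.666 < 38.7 False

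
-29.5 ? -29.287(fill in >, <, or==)<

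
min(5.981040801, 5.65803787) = 5.65803787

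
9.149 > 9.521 False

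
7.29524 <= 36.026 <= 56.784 True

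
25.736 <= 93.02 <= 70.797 False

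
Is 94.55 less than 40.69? No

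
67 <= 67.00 True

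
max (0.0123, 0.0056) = 0.0123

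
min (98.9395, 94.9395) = 94.9395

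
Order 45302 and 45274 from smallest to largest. 45274, 45302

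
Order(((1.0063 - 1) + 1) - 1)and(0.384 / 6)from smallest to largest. (((1.0063 - 1) + 1) - 1), (0.384 / 6)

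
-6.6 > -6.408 False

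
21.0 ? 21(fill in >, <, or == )==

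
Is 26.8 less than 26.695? No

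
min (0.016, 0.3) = 0.016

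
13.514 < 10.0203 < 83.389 False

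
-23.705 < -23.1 True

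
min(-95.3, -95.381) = -95.381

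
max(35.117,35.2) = 35.2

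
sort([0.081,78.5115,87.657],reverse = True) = [87.657,78.5115,0.081]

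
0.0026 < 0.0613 True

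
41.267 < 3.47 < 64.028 False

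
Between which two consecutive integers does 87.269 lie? 87 and 88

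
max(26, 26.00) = 26.00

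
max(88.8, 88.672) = 88.8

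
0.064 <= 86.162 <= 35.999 False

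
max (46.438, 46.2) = 46.438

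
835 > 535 True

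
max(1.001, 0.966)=1.001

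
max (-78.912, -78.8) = -78.8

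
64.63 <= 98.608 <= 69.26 False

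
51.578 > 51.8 False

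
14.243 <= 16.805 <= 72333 True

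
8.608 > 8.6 True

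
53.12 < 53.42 True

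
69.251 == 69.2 False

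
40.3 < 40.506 True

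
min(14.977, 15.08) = 14.977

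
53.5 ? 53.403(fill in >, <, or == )>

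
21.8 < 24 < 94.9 True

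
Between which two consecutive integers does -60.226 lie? -61 and -60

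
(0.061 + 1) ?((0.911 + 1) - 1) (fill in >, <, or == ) >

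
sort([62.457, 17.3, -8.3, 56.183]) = [-8.3, 17.3, 56.183, 62.457]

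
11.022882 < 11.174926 True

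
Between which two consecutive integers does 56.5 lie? 56 and 57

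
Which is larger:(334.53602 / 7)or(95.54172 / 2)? (334.53602 / 7)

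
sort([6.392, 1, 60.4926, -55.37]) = [-55.37, 1, 6.392, 60.4926]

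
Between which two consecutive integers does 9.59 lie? 9 and 10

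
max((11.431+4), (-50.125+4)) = 15.431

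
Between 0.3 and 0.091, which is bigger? 0.3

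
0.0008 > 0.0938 False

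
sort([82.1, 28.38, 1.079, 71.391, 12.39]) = [1.079, 12.39, 28.38, 71.391, 82.1]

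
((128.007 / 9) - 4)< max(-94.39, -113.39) False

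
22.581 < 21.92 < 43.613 False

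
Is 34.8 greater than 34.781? Yes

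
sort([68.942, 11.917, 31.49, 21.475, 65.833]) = [11.917, 21.475, 31.49, 65.833, 68.942]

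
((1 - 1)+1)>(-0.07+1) True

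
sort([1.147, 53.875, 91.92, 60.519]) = [1.147, 53.875, 60.519, 91.92]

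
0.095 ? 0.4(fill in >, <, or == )<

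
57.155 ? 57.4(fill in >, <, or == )<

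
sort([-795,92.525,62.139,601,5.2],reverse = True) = [601,92.525,62.139,5.2,-795]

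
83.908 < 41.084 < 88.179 False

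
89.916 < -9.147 False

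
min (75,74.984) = 74.984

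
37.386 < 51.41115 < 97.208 True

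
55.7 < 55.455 False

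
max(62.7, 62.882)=62.882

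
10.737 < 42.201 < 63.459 True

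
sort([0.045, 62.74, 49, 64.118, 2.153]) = [0.045, 2.153, 49, 62.74, 64.118]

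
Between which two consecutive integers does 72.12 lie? 72 and 73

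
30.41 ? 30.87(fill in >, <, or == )<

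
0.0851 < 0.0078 False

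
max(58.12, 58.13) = 58.13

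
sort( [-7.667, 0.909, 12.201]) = [-7.667, 0.909, 12.201]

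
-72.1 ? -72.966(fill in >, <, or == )>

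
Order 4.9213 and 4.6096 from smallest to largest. 4.6096, 4.9213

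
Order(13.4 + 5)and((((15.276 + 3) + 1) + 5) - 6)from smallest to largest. ((((15.276 + 3) + 1) + 5) - 6),(13.4 + 5)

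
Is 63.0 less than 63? No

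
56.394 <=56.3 False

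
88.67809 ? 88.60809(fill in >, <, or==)>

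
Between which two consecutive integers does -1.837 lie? -2 and -1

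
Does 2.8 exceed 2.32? Yes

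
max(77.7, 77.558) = 77.7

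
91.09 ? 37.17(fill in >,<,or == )>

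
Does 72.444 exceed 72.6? No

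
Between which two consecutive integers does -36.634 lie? -37 and -36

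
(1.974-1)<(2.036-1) True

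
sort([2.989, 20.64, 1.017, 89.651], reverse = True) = [89.651, 20.64, 2.989, 1.017]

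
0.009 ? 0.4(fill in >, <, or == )<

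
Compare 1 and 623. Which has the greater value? 623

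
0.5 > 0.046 True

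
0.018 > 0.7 False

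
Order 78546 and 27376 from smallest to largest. 27376, 78546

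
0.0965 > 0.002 True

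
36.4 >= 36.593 False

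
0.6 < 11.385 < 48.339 True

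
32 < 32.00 False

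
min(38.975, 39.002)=38.975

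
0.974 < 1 True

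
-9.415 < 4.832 True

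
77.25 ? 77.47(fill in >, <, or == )<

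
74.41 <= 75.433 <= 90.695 True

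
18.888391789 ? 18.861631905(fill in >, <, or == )>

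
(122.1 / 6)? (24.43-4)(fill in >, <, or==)<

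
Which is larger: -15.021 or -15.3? -15.021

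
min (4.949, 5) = 4.949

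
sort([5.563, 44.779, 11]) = [5.563, 11, 44.779]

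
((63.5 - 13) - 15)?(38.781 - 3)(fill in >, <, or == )<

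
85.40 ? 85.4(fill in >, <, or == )==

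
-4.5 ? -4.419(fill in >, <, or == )<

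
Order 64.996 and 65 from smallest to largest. 64.996, 65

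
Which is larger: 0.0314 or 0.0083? 0.0314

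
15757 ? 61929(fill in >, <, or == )<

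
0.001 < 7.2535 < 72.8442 True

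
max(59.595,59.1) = 59.595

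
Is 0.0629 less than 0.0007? No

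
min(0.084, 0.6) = 0.084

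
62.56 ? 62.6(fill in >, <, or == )<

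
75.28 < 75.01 False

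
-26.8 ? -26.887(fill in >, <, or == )>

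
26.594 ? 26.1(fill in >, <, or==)>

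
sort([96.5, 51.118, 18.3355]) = [18.3355, 51.118, 96.5]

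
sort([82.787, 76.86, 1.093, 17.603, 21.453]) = [1.093, 17.603, 21.453, 76.86, 82.787]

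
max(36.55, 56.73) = 56.73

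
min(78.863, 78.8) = 78.8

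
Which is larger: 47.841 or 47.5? 47.841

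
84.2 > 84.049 True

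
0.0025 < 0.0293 True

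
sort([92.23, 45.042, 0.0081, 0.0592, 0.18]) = [0.0081, 0.0592, 0.18, 45.042, 92.23]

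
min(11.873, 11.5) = 11.5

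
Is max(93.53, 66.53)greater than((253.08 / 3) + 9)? Yes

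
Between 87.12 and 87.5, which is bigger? 87.5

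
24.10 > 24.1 False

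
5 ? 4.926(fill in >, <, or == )>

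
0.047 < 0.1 True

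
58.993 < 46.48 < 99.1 False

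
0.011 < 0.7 True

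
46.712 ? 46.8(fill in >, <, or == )<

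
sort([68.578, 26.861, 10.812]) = [10.812, 26.861, 68.578]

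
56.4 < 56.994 True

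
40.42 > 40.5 False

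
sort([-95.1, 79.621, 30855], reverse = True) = [30855, 79.621, -95.1]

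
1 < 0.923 False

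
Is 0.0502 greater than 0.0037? Yes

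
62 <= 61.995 False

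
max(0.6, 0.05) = 0.6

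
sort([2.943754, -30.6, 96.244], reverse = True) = [96.244, 2.943754, -30.6]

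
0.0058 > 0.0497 False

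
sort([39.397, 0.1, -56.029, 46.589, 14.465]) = [-56.029, 0.1, 14.465, 39.397, 46.589]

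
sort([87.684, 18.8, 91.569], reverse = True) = [91.569, 87.684, 18.8]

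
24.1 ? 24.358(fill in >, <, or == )<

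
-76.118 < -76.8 False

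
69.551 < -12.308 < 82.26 False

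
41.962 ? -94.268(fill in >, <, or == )>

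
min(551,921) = 551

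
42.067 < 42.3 True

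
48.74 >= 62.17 False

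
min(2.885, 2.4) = 2.4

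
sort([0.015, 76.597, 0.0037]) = [0.0037, 0.015, 76.597]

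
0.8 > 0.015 True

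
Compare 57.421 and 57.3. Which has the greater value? 57.421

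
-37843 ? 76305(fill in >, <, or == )<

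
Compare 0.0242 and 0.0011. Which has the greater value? 0.0242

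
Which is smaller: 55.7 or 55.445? 55.445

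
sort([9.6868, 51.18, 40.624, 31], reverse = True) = [51.18, 40.624, 31, 9.6868]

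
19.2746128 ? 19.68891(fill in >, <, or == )<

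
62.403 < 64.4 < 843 True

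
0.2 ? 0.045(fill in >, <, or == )>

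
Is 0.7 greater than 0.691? Yes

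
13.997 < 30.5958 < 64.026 True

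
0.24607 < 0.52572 True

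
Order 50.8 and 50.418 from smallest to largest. 50.418, 50.8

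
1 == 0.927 False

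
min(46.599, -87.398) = -87.398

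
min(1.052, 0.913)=0.913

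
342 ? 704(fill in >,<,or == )<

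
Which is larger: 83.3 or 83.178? 83.3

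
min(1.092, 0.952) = 0.952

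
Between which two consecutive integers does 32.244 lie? 32 and 33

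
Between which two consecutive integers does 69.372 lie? 69 and 70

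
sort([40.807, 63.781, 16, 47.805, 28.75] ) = [16, 28.75, 40.807, 47.805, 63.781]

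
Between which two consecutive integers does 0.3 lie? 0 and 1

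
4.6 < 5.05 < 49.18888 True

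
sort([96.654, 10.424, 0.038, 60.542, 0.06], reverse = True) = [96.654, 60.542, 10.424, 0.06, 0.038]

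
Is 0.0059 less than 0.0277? Yes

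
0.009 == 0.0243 False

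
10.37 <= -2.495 False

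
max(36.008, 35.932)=36.008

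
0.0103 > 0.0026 True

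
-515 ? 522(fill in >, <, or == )<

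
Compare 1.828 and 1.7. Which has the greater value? 1.828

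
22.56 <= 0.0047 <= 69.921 False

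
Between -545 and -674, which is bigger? -545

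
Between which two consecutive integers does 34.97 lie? 34 and 35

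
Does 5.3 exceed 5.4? No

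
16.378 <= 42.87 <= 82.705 True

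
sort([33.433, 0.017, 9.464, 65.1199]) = [0.017, 9.464, 33.433, 65.1199]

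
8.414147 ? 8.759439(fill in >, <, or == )<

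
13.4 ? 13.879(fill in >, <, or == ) <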